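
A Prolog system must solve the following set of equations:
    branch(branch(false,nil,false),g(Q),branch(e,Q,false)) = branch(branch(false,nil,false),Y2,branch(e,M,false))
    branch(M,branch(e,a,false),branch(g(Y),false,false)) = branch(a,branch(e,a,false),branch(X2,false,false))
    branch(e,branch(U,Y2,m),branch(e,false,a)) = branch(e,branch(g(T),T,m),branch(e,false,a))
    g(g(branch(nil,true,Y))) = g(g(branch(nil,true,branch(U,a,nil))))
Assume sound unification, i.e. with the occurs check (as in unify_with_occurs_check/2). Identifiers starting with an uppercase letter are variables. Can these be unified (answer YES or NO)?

Decompose branch/3: branch(false,nil,false) = branch(false,nil,false),  g(Q) = Y2,  branch(e,Q,false) = branch(e,M,false).
Delete trivial equation branch(false,nil,false) = branch(false,nil,false).
Bind Y2 := g(Q); substituting into the one remaining equation that mentions Y2 gives: branch(e,branch(U,g(Q),m),branch(e,false,a)) = branch(e,branch(g(T),T,m),branch(e,false,a)).
Decompose branch/3: e = e,  Q = M,  false = false.
Delete trivial equation e = e.
Bind Q := M; substituting into the one remaining equation that mentions Q gives: branch(e,branch(U,g(M),m),branch(e,false,a)) = branch(e,branch(g(T),T,m),branch(e,false,a)). Substituting into the earlier binding gives Y2 := g(M).
Delete trivial equation false = false.
Decompose branch/3: M = a,  branch(e,a,false) = branch(e,a,false),  branch(g(Y),false,false) = branch(X2,false,false).
Bind M := a; substituting into the one remaining equation that mentions M gives: branch(e,branch(U,g(a),m),branch(e,false,a)) = branch(e,branch(g(T),T,m),branch(e,false,a)). Substituting into the earlier bindings gives Y2 := g(a), Q := a.
Delete trivial equation branch(e,a,false) = branch(e,a,false).
Decompose branch/3: g(Y) = X2,  false = false,  false = false.
Bind X2 := g(Y); no other remaining equation mentions X2.
Delete trivial equation false = false.
Delete trivial equation false = false.
Decompose branch/3: e = e,  branch(U,g(a),m) = branch(g(T),T,m),  branch(e,false,a) = branch(e,false,a).
Delete trivial equation e = e.
Decompose branch/3: U = g(T),  g(a) = T,  m = m.
Bind U := g(T); substituting into the one remaining equation that mentions U gives: g(g(branch(nil,true,Y))) = g(g(branch(nil,true,branch(g(T),a,nil)))).
Bind T := g(a); substituting into the one remaining equation that mentions T gives: g(g(branch(nil,true,Y))) = g(g(branch(nil,true,branch(g(g(a)),a,nil)))). Substituting into the earlier binding gives U := g(g(a)).
Delete trivial equation m = m.
Delete trivial equation branch(e,false,a) = branch(e,false,a).
Decompose g/1: g(branch(nil,true,Y)) = g(branch(nil,true,branch(g(g(a)),a,nil))).
Decompose g/1: branch(nil,true,Y) = branch(nil,true,branch(g(g(a)),a,nil)).
Decompose branch/3: nil = nil,  true = true,  Y = branch(g(g(a)),a,nil).
Delete trivial equation nil = nil.
Delete trivial equation true = true.
Bind Y := branch(g(g(a)),a,nil). Substituting into the earlier binding gives X2 := g(branch(g(g(a)),a,nil)).
No equations remain and no clash or occurs-check failure arose, so a unifier exists.

YES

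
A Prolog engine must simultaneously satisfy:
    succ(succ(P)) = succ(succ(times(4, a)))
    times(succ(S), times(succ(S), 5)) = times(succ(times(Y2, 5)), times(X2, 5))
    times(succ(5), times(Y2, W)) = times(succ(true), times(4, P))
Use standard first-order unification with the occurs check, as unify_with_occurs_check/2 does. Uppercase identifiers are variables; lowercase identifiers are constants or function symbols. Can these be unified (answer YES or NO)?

Decompose succ/1: succ(P) = succ(times(4, a)).
Decompose succ/1: P = times(4, a).
Bind P := times(4, a); substituting into the one remaining equation that mentions P gives: times(succ(5), times(Y2, W)) = times(succ(true), times(4, times(4, a))).
Decompose times/2: succ(S) = succ(times(Y2, 5)),  times(succ(S), 5) = times(X2, 5).
Decompose succ/1: S = times(Y2, 5).
Bind S := times(Y2, 5); substituting into the one remaining equation that mentions S gives: times(succ(times(Y2, 5)), 5) = times(X2, 5).
Decompose times/2: succ(times(Y2, 5)) = X2,  5 = 5.
Bind X2 := succ(times(Y2, 5)); no other remaining equation mentions X2.
Delete trivial equation 5 = 5.
Decompose times/2: succ(5) = succ(true),  times(Y2, W) = times(4, times(4, a)).
Decompose succ/1: 5 = true.
Clash: constants 5 and true differ; no unifier exists.

NO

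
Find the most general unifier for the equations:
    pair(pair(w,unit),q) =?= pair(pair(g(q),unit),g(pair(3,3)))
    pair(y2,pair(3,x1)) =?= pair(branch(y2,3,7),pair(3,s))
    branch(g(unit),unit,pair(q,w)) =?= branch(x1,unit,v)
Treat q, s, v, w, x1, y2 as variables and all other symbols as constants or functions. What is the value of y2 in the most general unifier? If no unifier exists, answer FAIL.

Decompose pair/2: pair(w,unit) =?= pair(g(q),unit),  q =?= g(pair(3,3)).
Decompose pair/2: w =?= g(q),  unit =?= unit.
Bind w := g(q); substituting into the one remaining equation that mentions w gives: branch(g(unit),unit,pair(q,g(q))) =?= branch(x1,unit,v).
Delete trivial equation unit =?= unit.
Bind q := g(pair(3,3)); substituting into the one remaining equation that mentions q gives: branch(g(unit),unit,pair(g(pair(3,3)),g(g(pair(3,3))))) =?= branch(x1,unit,v). Substituting into the earlier binding gives w := g(g(pair(3,3))).
Decompose pair/2: y2 =?= branch(y2,3,7),  pair(3,x1) =?= pair(3,s).
Occurs check fails: y2 occurs in branch(y2,3,7); the equation y2 =?= branch(y2,3,7) has no finite solution.

FAIL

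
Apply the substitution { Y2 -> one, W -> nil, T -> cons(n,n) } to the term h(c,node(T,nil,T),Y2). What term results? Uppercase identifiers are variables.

Replace each occurrence of Y2 with one.
Replace each occurrence of T with cons(n,n).
Result: h(c,node(cons(n,n),nil,cons(n,n)),one).

h(c,node(cons(n,n),nil,cons(n,n)),one)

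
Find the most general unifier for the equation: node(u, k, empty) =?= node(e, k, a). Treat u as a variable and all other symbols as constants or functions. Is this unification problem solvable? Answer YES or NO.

NO

Decompose node/3: u =?= e,  k =?= k,  empty =?= a.
Bind u := e; no other remaining equation mentions u.
Delete trivial equation k =?= k.
Clash: constants empty and a differ; no unifier exists.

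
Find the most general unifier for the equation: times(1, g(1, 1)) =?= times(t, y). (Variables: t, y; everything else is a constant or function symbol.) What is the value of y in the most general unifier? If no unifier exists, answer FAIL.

Decompose times/2: 1 =?= t,  g(1, 1) =?= y.
Bind t := 1; no other remaining equation mentions t.
Bind y := g(1, 1).
MGU = { t ↦ 1, y ↦ g(1, 1) }, so y ↦ g(1, 1).

g(1, 1)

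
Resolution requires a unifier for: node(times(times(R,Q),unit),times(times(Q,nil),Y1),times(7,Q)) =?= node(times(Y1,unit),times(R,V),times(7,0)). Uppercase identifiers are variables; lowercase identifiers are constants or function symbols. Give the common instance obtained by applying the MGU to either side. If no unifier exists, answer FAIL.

node(times(times(times(0,nil),0),unit),times(times(0,nil),times(times(0,nil),0)),times(7,0))

Decompose node/3: times(times(R,Q),unit) =?= times(Y1,unit),  times(times(Q,nil),Y1) =?= times(R,V),  times(7,Q) =?= times(7,0).
Decompose times/2: times(R,Q) =?= Y1,  unit =?= unit.
Bind Y1 := times(R,Q); substituting into the one remaining equation that mentions Y1 gives: times(times(Q,nil),times(R,Q)) =?= times(R,V).
Delete trivial equation unit =?= unit.
Decompose times/2: times(Q,nil) =?= R,  times(R,Q) =?= V.
Bind R := times(Q,nil); substituting into the one remaining equation that mentions R gives: times(times(Q,nil),Q) =?= V. Substituting into the earlier binding gives Y1 := times(times(Q,nil),Q).
Bind V := times(times(Q,nil),Q); no other remaining equation mentions V.
Decompose times/2: 7 =?= 7,  Q =?= 0.
Delete trivial equation 7 =?= 7.
Bind Q := 0. Substituting into the earlier bindings gives Y1 := times(times(0,nil),0), R := times(0,nil), V := times(times(0,nil),0).
Applying the MGU to either side gives node(times(times(times(0,nil),0),unit),times(times(0,nil),times(times(0,nil),0)),times(7,0)).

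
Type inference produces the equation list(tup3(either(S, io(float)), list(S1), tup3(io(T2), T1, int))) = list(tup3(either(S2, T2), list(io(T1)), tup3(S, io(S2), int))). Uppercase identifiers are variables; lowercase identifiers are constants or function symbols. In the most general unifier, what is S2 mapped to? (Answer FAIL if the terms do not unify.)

Decompose list/1: tup3(either(S, io(float)), list(S1), tup3(io(T2), T1, int)) = tup3(either(S2, T2), list(io(T1)), tup3(S, io(S2), int)).
Decompose tup3/3: either(S, io(float)) = either(S2, T2),  list(S1) = list(io(T1)),  tup3(io(T2), T1, int) = tup3(S, io(S2), int).
Decompose either/2: S = S2,  io(float) = T2.
Bind S := S2; substituting into the one remaining equation that mentions S gives: tup3(io(T2), T1, int) = tup3(S2, io(S2), int).
Bind T2 := io(float); substituting into the one remaining equation that mentions T2 gives: tup3(io(io(float)), T1, int) = tup3(S2, io(S2), int).
Decompose list/1: S1 = io(T1).
Bind S1 := io(T1); no other remaining equation mentions S1.
Decompose tup3/3: io(io(float)) = S2,  T1 = io(S2),  int = int.
Bind S2 := io(io(float)); substituting into the one remaining equation that mentions S2 gives: T1 = io(io(io(float))). Substituting into the earlier binding gives S := io(io(float)).
Bind T1 := io(io(io(float))); no other remaining equation mentions T1. Substituting into the earlier binding gives S1 := io(io(io(io(float)))).
Delete trivial equation int = int.
MGU = { S := io(io(float)), T2 := io(float), S1 := io(io(io(io(float)))), S2 := io(io(float)), T1 := io(io(io(float))) }, so S2 := io(io(float)).

io(io(float))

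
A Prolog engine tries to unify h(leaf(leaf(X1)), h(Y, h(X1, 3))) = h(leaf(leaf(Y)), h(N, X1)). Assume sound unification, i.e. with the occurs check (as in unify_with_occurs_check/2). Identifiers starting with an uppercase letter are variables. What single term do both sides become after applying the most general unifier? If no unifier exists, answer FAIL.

FAIL

Decompose h/2: leaf(leaf(X1)) = leaf(leaf(Y)),  h(Y, h(X1, 3)) = h(N, X1).
Decompose leaf/1: leaf(X1) = leaf(Y).
Decompose leaf/1: X1 = Y.
Bind X1 := Y; substituting into the remaining equation gives: h(Y, h(Y, 3)) = h(N, Y).
Decompose h/2: Y = N,  h(Y, 3) = Y.
Bind Y := N; substituting into the remaining equation gives: h(N, 3) = N. Substituting into the earlier binding gives X1 := N.
Occurs check fails: N occurs in h(N, 3); the equation N = h(N, 3) has no finite solution.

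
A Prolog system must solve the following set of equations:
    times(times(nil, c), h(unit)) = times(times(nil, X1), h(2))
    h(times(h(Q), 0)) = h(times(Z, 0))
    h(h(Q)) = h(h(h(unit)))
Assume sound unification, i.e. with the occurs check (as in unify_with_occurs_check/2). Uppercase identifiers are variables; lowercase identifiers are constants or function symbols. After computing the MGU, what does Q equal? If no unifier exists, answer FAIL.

Decompose times/2: times(nil, c) = times(nil, X1),  h(unit) = h(2).
Decompose times/2: nil = nil,  c = X1.
Delete trivial equation nil = nil.
Bind X1 := c; no other remaining equation mentions X1.
Decompose h/1: unit = 2.
Clash: constants unit and 2 differ; no unifier exists.

FAIL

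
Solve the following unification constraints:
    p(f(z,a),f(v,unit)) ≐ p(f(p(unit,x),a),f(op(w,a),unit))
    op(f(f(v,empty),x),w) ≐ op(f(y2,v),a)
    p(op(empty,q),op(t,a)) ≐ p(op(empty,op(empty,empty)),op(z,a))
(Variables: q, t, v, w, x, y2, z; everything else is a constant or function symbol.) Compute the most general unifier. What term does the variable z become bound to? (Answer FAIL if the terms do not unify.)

Decompose p/2: f(z,a) ≐ f(p(unit,x),a),  f(v,unit) ≐ f(op(w,a),unit).
Decompose f/2: z ≐ p(unit,x),  a ≐ a.
Bind z := p(unit,x); substituting into the one remaining equation that mentions z gives: p(op(empty,q),op(t,a)) ≐ p(op(empty,op(empty,empty)),op(p(unit,x),a)).
Delete trivial equation a ≐ a.
Decompose f/2: v ≐ op(w,a),  unit ≐ unit.
Bind v := op(w,a); substituting into the one remaining equation that mentions v gives: op(f(f(op(w,a),empty),x),w) ≐ op(f(y2,op(w,a)),a).
Delete trivial equation unit ≐ unit.
Decompose op/2: f(f(op(w,a),empty),x) ≐ f(y2,op(w,a)),  w ≐ a.
Decompose f/2: f(op(w,a),empty) ≐ y2,  x ≐ op(w,a).
Bind y2 := f(op(w,a),empty); no other remaining equation mentions y2.
Bind x := op(w,a); substituting into the one remaining equation that mentions x gives: p(op(empty,q),op(t,a)) ≐ p(op(empty,op(empty,empty)),op(p(unit,op(w,a)),a)). Substituting into the earlier binding gives z := p(unit,op(w,a)).
Bind w := a; substituting into the remaining equation gives: p(op(empty,q),op(t,a)) ≐ p(op(empty,op(empty,empty)),op(p(unit,op(a,a)),a)). Substituting into the earlier bindings gives z := p(unit,op(a,a)), v := op(a,a), y2 := f(op(a,a),empty), x := op(a,a).
Decompose p/2: op(empty,q) ≐ op(empty,op(empty,empty)),  op(t,a) ≐ op(p(unit,op(a,a)),a).
Decompose op/2: empty ≐ empty,  q ≐ op(empty,empty).
Delete trivial equation empty ≐ empty.
Bind q := op(empty,empty); no other remaining equation mentions q.
Decompose op/2: t ≐ p(unit,op(a,a)),  a ≐ a.
Bind t := p(unit,op(a,a)); no other remaining equation mentions t.
Delete trivial equation a ≐ a.
MGU = { z := p(unit,op(a,a)), v := op(a,a), y2 := f(op(a,a),empty), x := op(a,a), w := a, q := op(empty,empty), t := p(unit,op(a,a)) }, so z := p(unit,op(a,a)).

p(unit,op(a,a))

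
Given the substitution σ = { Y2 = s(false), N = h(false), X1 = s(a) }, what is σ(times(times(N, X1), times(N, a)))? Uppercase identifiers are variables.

times(times(h(false), s(a)), times(h(false), a))

Replace each occurrence of N with h(false).
Replace each occurrence of X1 with s(a).
Result: times(times(h(false), s(a)), times(h(false), a)).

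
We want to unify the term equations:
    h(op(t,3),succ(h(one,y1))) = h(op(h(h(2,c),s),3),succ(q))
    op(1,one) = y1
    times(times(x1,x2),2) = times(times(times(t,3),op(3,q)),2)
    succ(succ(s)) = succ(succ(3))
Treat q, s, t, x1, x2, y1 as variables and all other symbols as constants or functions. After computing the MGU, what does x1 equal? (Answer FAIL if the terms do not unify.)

Decompose h/2: op(t,3) = op(h(h(2,c),s),3),  succ(h(one,y1)) = succ(q).
Decompose op/2: t = h(h(2,c),s),  3 = 3.
Bind t := h(h(2,c),s); substituting into the one remaining equation that mentions t gives: times(times(x1,x2),2) = times(times(times(h(h(2,c),s),3),op(3,q)),2).
Delete trivial equation 3 = 3.
Decompose succ/1: h(one,y1) = q.
Bind q := h(one,y1); substituting into the one remaining equation that mentions q gives: times(times(x1,x2),2) = times(times(times(h(h(2,c),s),3),op(3,h(one,y1))),2).
Bind y1 := op(1,one); substituting into the one remaining equation that mentions y1 gives: times(times(x1,x2),2) = times(times(times(h(h(2,c),s),3),op(3,h(one,op(1,one)))),2). Substituting into the earlier binding gives q := h(one,op(1,one)).
Decompose times/2: times(x1,x2) = times(times(h(h(2,c),s),3),op(3,h(one,op(1,one)))),  2 = 2.
Decompose times/2: x1 = times(h(h(2,c),s),3),  x2 = op(3,h(one,op(1,one))).
Bind x1 := times(h(h(2,c),s),3); no other remaining equation mentions x1.
Bind x2 := op(3,h(one,op(1,one))); no other remaining equation mentions x2.
Delete trivial equation 2 = 2.
Decompose succ/1: succ(s) = succ(3).
Decompose succ/1: s = 3.
Bind s := 3. Substituting into the earlier bindings gives t := h(h(2,c),3), x1 := times(h(h(2,c),3),3).
MGU = { t ↦ h(h(2,c),3), q ↦ h(one,op(1,one)), y1 ↦ op(1,one), x1 ↦ times(h(h(2,c),3),3), x2 ↦ op(3,h(one,op(1,one))), s ↦ 3 }, so x1 ↦ times(h(h(2,c),3),3).

times(h(h(2,c),3),3)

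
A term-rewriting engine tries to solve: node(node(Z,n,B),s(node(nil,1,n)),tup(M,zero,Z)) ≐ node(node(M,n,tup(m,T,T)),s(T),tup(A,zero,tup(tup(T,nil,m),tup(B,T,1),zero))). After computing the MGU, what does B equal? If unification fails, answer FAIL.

tup(m,node(nil,1,n),node(nil,1,n))

Decompose node/3: node(Z,n,B) ≐ node(M,n,tup(m,T,T)),  s(node(nil,1,n)) ≐ s(T),  tup(M,zero,Z) ≐ tup(A,zero,tup(tup(T,nil,m),tup(B,T,1),zero)).
Decompose node/3: Z ≐ M,  n ≐ n,  B ≐ tup(m,T,T).
Bind Z := M; substituting into the one remaining equation that mentions Z gives: tup(M,zero,M) ≐ tup(A,zero,tup(tup(T,nil,m),tup(B,T,1),zero)).
Delete trivial equation n ≐ n.
Bind B := tup(m,T,T); substituting into the one remaining equation that mentions B gives: tup(M,zero,M) ≐ tup(A,zero,tup(tup(T,nil,m),tup(tup(m,T,T),T,1),zero)).
Decompose s/1: node(nil,1,n) ≐ T.
Bind T := node(nil,1,n); substituting into the remaining equation gives: tup(M,zero,M) ≐ tup(A,zero,tup(tup(node(nil,1,n),nil,m),tup(tup(m,node(nil,1,n),node(nil,1,n)),node(nil,1,n),1),zero)). Substituting into the earlier binding gives B := tup(m,node(nil,1,n),node(nil,1,n)).
Decompose tup/3: M ≐ A,  zero ≐ zero,  M ≐ tup(tup(node(nil,1,n),nil,m),tup(tup(m,node(nil,1,n),node(nil,1,n)),node(nil,1,n),1),zero).
Bind M := A; substituting into the one remaining equation that mentions M gives: A ≐ tup(tup(node(nil,1,n),nil,m),tup(tup(m,node(nil,1,n),node(nil,1,n)),node(nil,1,n),1),zero). Substituting into the earlier binding gives Z := A.
Delete trivial equation zero ≐ zero.
Bind A := tup(tup(node(nil,1,n),nil,m),tup(tup(m,node(nil,1,n),node(nil,1,n)),node(nil,1,n),1),zero). Substituting into the earlier bindings gives Z := tup(tup(node(nil,1,n),nil,m),tup(tup(m,node(nil,1,n),node(nil,1,n)),node(nil,1,n),1),zero), M := tup(tup(node(nil,1,n),nil,m),tup(tup(m,node(nil,1,n),node(nil,1,n)),node(nil,1,n),1),zero).
MGU = { Z -> tup(tup(node(nil,1,n),nil,m),tup(tup(m,node(nil,1,n),node(nil,1,n)),node(nil,1,n),1),zero), B -> tup(m,node(nil,1,n),node(nil,1,n)), T -> node(nil,1,n), M -> tup(tup(node(nil,1,n),nil,m),tup(tup(m,node(nil,1,n),node(nil,1,n)),node(nil,1,n),1),zero), A -> tup(tup(node(nil,1,n),nil,m),tup(tup(m,node(nil,1,n),node(nil,1,n)),node(nil,1,n),1),zero) }, so B -> tup(m,node(nil,1,n),node(nil,1,n)).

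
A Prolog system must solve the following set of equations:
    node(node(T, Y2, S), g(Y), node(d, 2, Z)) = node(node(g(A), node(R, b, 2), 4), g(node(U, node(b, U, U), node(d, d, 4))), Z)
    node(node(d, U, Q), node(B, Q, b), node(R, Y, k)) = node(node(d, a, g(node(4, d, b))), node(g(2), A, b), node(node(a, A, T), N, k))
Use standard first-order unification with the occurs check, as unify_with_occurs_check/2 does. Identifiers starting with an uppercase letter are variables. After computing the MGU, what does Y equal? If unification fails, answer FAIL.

FAIL

Decompose node/3: node(T, Y2, S) = node(g(A), node(R, b, 2), 4),  g(Y) = g(node(U, node(b, U, U), node(d, d, 4))),  node(d, 2, Z) = Z.
Decompose node/3: T = g(A),  Y2 = node(R, b, 2),  S = 4.
Bind T := g(A); substituting into the one remaining equation that mentions T gives: node(node(d, U, Q), node(B, Q, b), node(R, Y, k)) = node(node(d, a, g(node(4, d, b))), node(g(2), A, b), node(node(a, A, g(A)), N, k)).
Bind Y2 := node(R, b, 2); no other remaining equation mentions Y2.
Bind S := 4; no other remaining equation mentions S.
Decompose g/1: Y = node(U, node(b, U, U), node(d, d, 4)).
Bind Y := node(U, node(b, U, U), node(d, d, 4)); substituting into the one remaining equation that mentions Y gives: node(node(d, U, Q), node(B, Q, b), node(R, node(U, node(b, U, U), node(d, d, 4)), k)) = node(node(d, a, g(node(4, d, b))), node(g(2), A, b), node(node(a, A, g(A)), N, k)).
Occurs check fails: Z occurs in node(d, 2, Z); the equation Z = node(d, 2, Z) has no finite solution.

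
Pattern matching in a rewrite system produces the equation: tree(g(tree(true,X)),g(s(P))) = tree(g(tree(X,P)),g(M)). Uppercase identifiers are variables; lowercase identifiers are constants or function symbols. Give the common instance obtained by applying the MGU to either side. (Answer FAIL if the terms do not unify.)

tree(g(tree(true,true)),g(s(true)))

Decompose tree/2: g(tree(true,X)) = g(tree(X,P)),  g(s(P)) = g(M).
Decompose g/1: tree(true,X) = tree(X,P).
Decompose tree/2: true = X,  X = P.
Bind X := true; substituting into the one remaining equation that mentions X gives: true = P.
Bind P := true; substituting into the remaining equation gives: g(s(true)) = g(M).
Decompose g/1: s(true) = M.
Bind M := s(true).
Applying the MGU to either side gives tree(g(tree(true,true)),g(s(true))).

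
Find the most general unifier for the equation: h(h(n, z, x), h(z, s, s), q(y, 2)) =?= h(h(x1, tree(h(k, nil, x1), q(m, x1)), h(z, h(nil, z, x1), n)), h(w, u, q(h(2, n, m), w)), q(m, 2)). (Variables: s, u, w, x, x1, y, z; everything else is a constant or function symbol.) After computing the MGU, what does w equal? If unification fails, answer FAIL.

tree(h(k, nil, n), q(m, n))

Decompose h/3: h(n, z, x) =?= h(x1, tree(h(k, nil, x1), q(m, x1)), h(z, h(nil, z, x1), n)),  h(z, s, s) =?= h(w, u, q(h(2, n, m), w)),  q(y, 2) =?= q(m, 2).
Decompose h/3: n =?= x1,  z =?= tree(h(k, nil, x1), q(m, x1)),  x =?= h(z, h(nil, z, x1), n).
Bind x1 := n; substituting into the 2 remaining equations that mention x1 gives: z =?= tree(h(k, nil, n), q(m, n)),  x =?= h(z, h(nil, z, n), n).
Bind z := tree(h(k, nil, n), q(m, n)); substituting into the 2 remaining equations that mention z gives: x =?= h(tree(h(k, nil, n), q(m, n)), h(nil, tree(h(k, nil, n), q(m, n)), n), n),  h(tree(h(k, nil, n), q(m, n)), s, s) =?= h(w, u, q(h(2, n, m), w)).
Bind x := h(tree(h(k, nil, n), q(m, n)), h(nil, tree(h(k, nil, n), q(m, n)), n), n); no other remaining equation mentions x.
Decompose h/3: tree(h(k, nil, n), q(m, n)) =?= w,  s =?= u,  s =?= q(h(2, n, m), w).
Bind w := tree(h(k, nil, n), q(m, n)); substituting into the one remaining equation that mentions w gives: s =?= q(h(2, n, m), tree(h(k, nil, n), q(m, n))).
Bind s := u; substituting into the one remaining equation that mentions s gives: u =?= q(h(2, n, m), tree(h(k, nil, n), q(m, n))).
Bind u := q(h(2, n, m), tree(h(k, nil, n), q(m, n))); no other remaining equation mentions u. Substituting into the earlier binding gives s := q(h(2, n, m), tree(h(k, nil, n), q(m, n))).
Decompose q/2: y =?= m,  2 =?= 2.
Bind y := m; no other remaining equation mentions y.
Delete trivial equation 2 =?= 2.
MGU = { x1 ↦ n, z ↦ tree(h(k, nil, n), q(m, n)), x ↦ h(tree(h(k, nil, n), q(m, n)), h(nil, tree(h(k, nil, n), q(m, n)), n), n), w ↦ tree(h(k, nil, n), q(m, n)), s ↦ q(h(2, n, m), tree(h(k, nil, n), q(m, n))), u ↦ q(h(2, n, m), tree(h(k, nil, n), q(m, n))), y ↦ m }, so w ↦ tree(h(k, nil, n), q(m, n)).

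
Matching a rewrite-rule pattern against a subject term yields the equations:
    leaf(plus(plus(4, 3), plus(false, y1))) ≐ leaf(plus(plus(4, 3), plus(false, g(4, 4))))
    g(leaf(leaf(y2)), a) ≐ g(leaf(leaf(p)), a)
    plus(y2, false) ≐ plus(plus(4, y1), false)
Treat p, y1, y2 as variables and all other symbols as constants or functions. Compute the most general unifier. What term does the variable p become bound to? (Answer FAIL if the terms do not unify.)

plus(4, g(4, 4))

Decompose leaf/1: plus(plus(4, 3), plus(false, y1)) ≐ plus(plus(4, 3), plus(false, g(4, 4))).
Decompose plus/2: plus(4, 3) ≐ plus(4, 3),  plus(false, y1) ≐ plus(false, g(4, 4)).
Delete trivial equation plus(4, 3) ≐ plus(4, 3).
Decompose plus/2: false ≐ false,  y1 ≐ g(4, 4).
Delete trivial equation false ≐ false.
Bind y1 := g(4, 4); substituting into the one remaining equation that mentions y1 gives: plus(y2, false) ≐ plus(plus(4, g(4, 4)), false).
Decompose g/2: leaf(leaf(y2)) ≐ leaf(leaf(p)),  a ≐ a.
Decompose leaf/1: leaf(y2) ≐ leaf(p).
Decompose leaf/1: y2 ≐ p.
Bind y2 := p; substituting into the one remaining equation that mentions y2 gives: plus(p, false) ≐ plus(plus(4, g(4, 4)), false).
Delete trivial equation a ≐ a.
Decompose plus/2: p ≐ plus(4, g(4, 4)),  false ≐ false.
Bind p := plus(4, g(4, 4)); no other remaining equation mentions p. Substituting into the earlier binding gives y2 := plus(4, g(4, 4)).
Delete trivial equation false ≐ false.
MGU = { y1 := g(4, 4), y2 := plus(4, g(4, 4)), p := plus(4, g(4, 4)) }, so p := plus(4, g(4, 4)).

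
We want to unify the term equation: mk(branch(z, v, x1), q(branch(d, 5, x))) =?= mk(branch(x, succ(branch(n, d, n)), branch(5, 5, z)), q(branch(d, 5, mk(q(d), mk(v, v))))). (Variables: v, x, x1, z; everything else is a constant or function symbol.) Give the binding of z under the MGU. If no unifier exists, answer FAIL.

Decompose mk/2: branch(z, v, x1) =?= branch(x, succ(branch(n, d, n)), branch(5, 5, z)),  q(branch(d, 5, x)) =?= q(branch(d, 5, mk(q(d), mk(v, v)))).
Decompose branch/3: z =?= x,  v =?= succ(branch(n, d, n)),  x1 =?= branch(5, 5, z).
Bind z := x; substituting into the one remaining equation that mentions z gives: x1 =?= branch(5, 5, x).
Bind v := succ(branch(n, d, n)); substituting into the one remaining equation that mentions v gives: q(branch(d, 5, x)) =?= q(branch(d, 5, mk(q(d), mk(succ(branch(n, d, n)), succ(branch(n, d, n)))))).
Bind x1 := branch(5, 5, x); no other remaining equation mentions x1.
Decompose q/1: branch(d, 5, x) =?= branch(d, 5, mk(q(d), mk(succ(branch(n, d, n)), succ(branch(n, d, n))))).
Decompose branch/3: d =?= d,  5 =?= 5,  x =?= mk(q(d), mk(succ(branch(n, d, n)), succ(branch(n, d, n)))).
Delete trivial equation d =?= d.
Delete trivial equation 5 =?= 5.
Bind x := mk(q(d), mk(succ(branch(n, d, n)), succ(branch(n, d, n)))). Substituting into the earlier bindings gives z := mk(q(d), mk(succ(branch(n, d, n)), succ(branch(n, d, n)))), x1 := branch(5, 5, mk(q(d), mk(succ(branch(n, d, n)), succ(branch(n, d, n))))).
MGU = { z -> mk(q(d), mk(succ(branch(n, d, n)), succ(branch(n, d, n)))), v -> succ(branch(n, d, n)), x1 -> branch(5, 5, mk(q(d), mk(succ(branch(n, d, n)), succ(branch(n, d, n))))), x -> mk(q(d), mk(succ(branch(n, d, n)), succ(branch(n, d, n)))) }, so z -> mk(q(d), mk(succ(branch(n, d, n)), succ(branch(n, d, n)))).

mk(q(d), mk(succ(branch(n, d, n)), succ(branch(n, d, n))))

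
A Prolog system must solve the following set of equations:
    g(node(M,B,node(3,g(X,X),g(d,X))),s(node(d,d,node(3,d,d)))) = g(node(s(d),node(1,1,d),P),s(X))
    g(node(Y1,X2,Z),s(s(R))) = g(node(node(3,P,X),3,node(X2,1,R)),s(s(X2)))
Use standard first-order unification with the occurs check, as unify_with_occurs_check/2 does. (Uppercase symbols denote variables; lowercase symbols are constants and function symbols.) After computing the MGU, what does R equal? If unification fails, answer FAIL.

Decompose g/2: node(M,B,node(3,g(X,X),g(d,X))) = node(s(d),node(1,1,d),P),  s(node(d,d,node(3,d,d))) = s(X).
Decompose node/3: M = s(d),  B = node(1,1,d),  node(3,g(X,X),g(d,X)) = P.
Bind M := s(d); no other remaining equation mentions M.
Bind B := node(1,1,d); no other remaining equation mentions B.
Bind P := node(3,g(X,X),g(d,X)); substituting into the one remaining equation that mentions P gives: g(node(Y1,X2,Z),s(s(R))) = g(node(node(3,node(3,g(X,X),g(d,X)),X),3,node(X2,1,R)),s(s(X2))).
Decompose s/1: node(d,d,node(3,d,d)) = X.
Bind X := node(d,d,node(3,d,d)); substituting into the remaining equation gives: g(node(Y1,X2,Z),s(s(R))) = g(node(node(3,node(3,g(node(d,d,node(3,d,d)),node(d,d,node(3,d,d))),g(d,node(d,d,node(3,d,d)))),node(d,d,node(3,d,d))),3,node(X2,1,R)),s(s(X2))). Substituting into the earlier binding gives P := node(3,g(node(d,d,node(3,d,d)),node(d,d,node(3,d,d))),g(d,node(d,d,node(3,d,d)))).
Decompose g/2: node(Y1,X2,Z) = node(node(3,node(3,g(node(d,d,node(3,d,d)),node(d,d,node(3,d,d))),g(d,node(d,d,node(3,d,d)))),node(d,d,node(3,d,d))),3,node(X2,1,R)),  s(s(R)) = s(s(X2)).
Decompose node/3: Y1 = node(3,node(3,g(node(d,d,node(3,d,d)),node(d,d,node(3,d,d))),g(d,node(d,d,node(3,d,d)))),node(d,d,node(3,d,d))),  X2 = 3,  Z = node(X2,1,R).
Bind Y1 := node(3,node(3,g(node(d,d,node(3,d,d)),node(d,d,node(3,d,d))),g(d,node(d,d,node(3,d,d)))),node(d,d,node(3,d,d))); no other remaining equation mentions Y1.
Bind X2 := 3; substituting into the remaining equations gives: Z = node(3,1,R),  s(s(R)) = s(s(3)).
Bind Z := node(3,1,R); no other remaining equation mentions Z.
Decompose s/1: s(R) = s(3).
Decompose s/1: R = 3.
Bind R := 3. Substituting into the earlier binding gives Z := node(3,1,3).
MGU = { M = s(d), B = node(1,1,d), P = node(3,g(node(d,d,node(3,d,d)),node(d,d,node(3,d,d))),g(d,node(d,d,node(3,d,d)))), X = node(d,d,node(3,d,d)), Y1 = node(3,node(3,g(node(d,d,node(3,d,d)),node(d,d,node(3,d,d))),g(d,node(d,d,node(3,d,d)))),node(d,d,node(3,d,d))), X2 = 3, Z = node(3,1,3), R = 3 }, so R = 3.

3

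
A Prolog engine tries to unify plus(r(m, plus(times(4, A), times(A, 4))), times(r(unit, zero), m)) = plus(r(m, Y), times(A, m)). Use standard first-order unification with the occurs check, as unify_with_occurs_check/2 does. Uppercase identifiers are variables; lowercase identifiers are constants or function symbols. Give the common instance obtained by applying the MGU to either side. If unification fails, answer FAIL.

Decompose plus/2: r(m, plus(times(4, A), times(A, 4))) = r(m, Y),  times(r(unit, zero), m) = times(A, m).
Decompose r/2: m = m,  plus(times(4, A), times(A, 4)) = Y.
Delete trivial equation m = m.
Bind Y := plus(times(4, A), times(A, 4)); no other remaining equation mentions Y.
Decompose times/2: r(unit, zero) = A,  m = m.
Bind A := r(unit, zero); no other remaining equation mentions A. Substituting into the earlier binding gives Y := plus(times(4, r(unit, zero)), times(r(unit, zero), 4)).
Delete trivial equation m = m.
Applying the MGU to either side gives plus(r(m, plus(times(4, r(unit, zero)), times(r(unit, zero), 4))), times(r(unit, zero), m)).

plus(r(m, plus(times(4, r(unit, zero)), times(r(unit, zero), 4))), times(r(unit, zero), m))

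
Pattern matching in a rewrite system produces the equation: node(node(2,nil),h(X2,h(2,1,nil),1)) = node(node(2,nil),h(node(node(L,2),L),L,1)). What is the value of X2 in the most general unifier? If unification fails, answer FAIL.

node(node(h(2,1,nil),2),h(2,1,nil))

Decompose node/2: node(2,nil) = node(2,nil),  h(X2,h(2,1,nil),1) = h(node(node(L,2),L),L,1).
Delete trivial equation node(2,nil) = node(2,nil).
Decompose h/3: X2 = node(node(L,2),L),  h(2,1,nil) = L,  1 = 1.
Bind X2 := node(node(L,2),L); no other remaining equation mentions X2.
Bind L := h(2,1,nil); no other remaining equation mentions L. Substituting into the earlier binding gives X2 := node(node(h(2,1,nil),2),h(2,1,nil)).
Delete trivial equation 1 = 1.
MGU = { X2 -> node(node(h(2,1,nil),2),h(2,1,nil)), L -> h(2,1,nil) }, so X2 -> node(node(h(2,1,nil),2),h(2,1,nil)).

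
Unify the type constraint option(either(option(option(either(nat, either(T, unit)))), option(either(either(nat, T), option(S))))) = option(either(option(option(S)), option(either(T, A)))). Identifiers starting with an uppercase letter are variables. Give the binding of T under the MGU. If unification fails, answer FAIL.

FAIL

Decompose option/1: either(option(option(either(nat, either(T, unit)))), option(either(either(nat, T), option(S)))) = either(option(option(S)), option(either(T, A))).
Decompose either/2: option(option(either(nat, either(T, unit)))) = option(option(S)),  option(either(either(nat, T), option(S))) = option(either(T, A)).
Decompose option/1: option(either(nat, either(T, unit))) = option(S).
Decompose option/1: either(nat, either(T, unit)) = S.
Bind S := either(nat, either(T, unit)); substituting into the remaining equation gives: option(either(either(nat, T), option(either(nat, either(T, unit))))) = option(either(T, A)).
Decompose option/1: either(either(nat, T), option(either(nat, either(T, unit)))) = either(T, A).
Decompose either/2: either(nat, T) = T,  option(either(nat, either(T, unit))) = A.
Occurs check fails: T occurs in either(nat, T); the equation T = either(nat, T) has no finite solution.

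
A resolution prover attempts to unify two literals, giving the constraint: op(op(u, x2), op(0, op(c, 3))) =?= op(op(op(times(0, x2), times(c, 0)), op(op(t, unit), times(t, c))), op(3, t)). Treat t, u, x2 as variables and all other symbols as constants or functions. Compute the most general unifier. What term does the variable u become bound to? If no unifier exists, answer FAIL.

FAIL

Decompose op/2: op(u, x2) =?= op(op(times(0, x2), times(c, 0)), op(op(t, unit), times(t, c))),  op(0, op(c, 3)) =?= op(3, t).
Decompose op/2: u =?= op(times(0, x2), times(c, 0)),  x2 =?= op(op(t, unit), times(t, c)).
Bind u := op(times(0, x2), times(c, 0)); no other remaining equation mentions u.
Bind x2 := op(op(t, unit), times(t, c)); no other remaining equation mentions x2. Substituting into the earlier binding gives u := op(times(0, op(op(t, unit), times(t, c))), times(c, 0)).
Decompose op/2: 0 =?= 3,  op(c, 3) =?= t.
Clash: constants 0 and 3 differ; no unifier exists.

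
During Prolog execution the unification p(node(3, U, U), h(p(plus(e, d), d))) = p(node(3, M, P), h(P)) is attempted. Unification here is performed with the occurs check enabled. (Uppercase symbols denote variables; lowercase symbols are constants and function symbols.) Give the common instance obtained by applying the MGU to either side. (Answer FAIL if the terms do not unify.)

p(node(3, p(plus(e, d), d), p(plus(e, d), d)), h(p(plus(e, d), d)))

Decompose p/2: node(3, U, U) = node(3, M, P),  h(p(plus(e, d), d)) = h(P).
Decompose node/3: 3 = 3,  U = M,  U = P.
Delete trivial equation 3 = 3.
Bind U := M; substituting into the one remaining equation that mentions U gives: M = P.
Bind M := P; no other remaining equation mentions M. Substituting into the earlier binding gives U := P.
Decompose h/1: p(plus(e, d), d) = P.
Bind P := p(plus(e, d), d). Substituting into the earlier bindings gives U := p(plus(e, d), d), M := p(plus(e, d), d).
Applying the MGU to either side gives p(node(3, p(plus(e, d), d), p(plus(e, d), d)), h(p(plus(e, d), d))).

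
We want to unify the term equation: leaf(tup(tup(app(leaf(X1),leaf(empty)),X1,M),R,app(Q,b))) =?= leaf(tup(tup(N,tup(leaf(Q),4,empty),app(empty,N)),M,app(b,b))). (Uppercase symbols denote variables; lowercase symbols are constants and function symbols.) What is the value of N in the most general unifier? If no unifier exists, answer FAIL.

app(leaf(tup(leaf(b),4,empty)),leaf(empty))

Decompose leaf/1: tup(tup(app(leaf(X1),leaf(empty)),X1,M),R,app(Q,b)) =?= tup(tup(N,tup(leaf(Q),4,empty),app(empty,N)),M,app(b,b)).
Decompose tup/3: tup(app(leaf(X1),leaf(empty)),X1,M) =?= tup(N,tup(leaf(Q),4,empty),app(empty,N)),  R =?= M,  app(Q,b) =?= app(b,b).
Decompose tup/3: app(leaf(X1),leaf(empty)) =?= N,  X1 =?= tup(leaf(Q),4,empty),  M =?= app(empty,N).
Bind N := app(leaf(X1),leaf(empty)); substituting into the one remaining equation that mentions N gives: M =?= app(empty,app(leaf(X1),leaf(empty))).
Bind X1 := tup(leaf(Q),4,empty); substituting into the one remaining equation that mentions X1 gives: M =?= app(empty,app(leaf(tup(leaf(Q),4,empty)),leaf(empty))). Substituting into the earlier binding gives N := app(leaf(tup(leaf(Q),4,empty)),leaf(empty)).
Bind M := app(empty,app(leaf(tup(leaf(Q),4,empty)),leaf(empty))); substituting into the one remaining equation that mentions M gives: R =?= app(empty,app(leaf(tup(leaf(Q),4,empty)),leaf(empty))).
Bind R := app(empty,app(leaf(tup(leaf(Q),4,empty)),leaf(empty))); no other remaining equation mentions R.
Decompose app/2: Q =?= b,  b =?= b.
Bind Q := b; no other remaining equation mentions Q. Substituting into the earlier bindings gives N := app(leaf(tup(leaf(b),4,empty)),leaf(empty)), X1 := tup(leaf(b),4,empty), M := app(empty,app(leaf(tup(leaf(b),4,empty)),leaf(empty))), R := app(empty,app(leaf(tup(leaf(b),4,empty)),leaf(empty))).
Delete trivial equation b =?= b.
MGU = { N := app(leaf(tup(leaf(b),4,empty)),leaf(empty)), X1 := tup(leaf(b),4,empty), M := app(empty,app(leaf(tup(leaf(b),4,empty)),leaf(empty))), R := app(empty,app(leaf(tup(leaf(b),4,empty)),leaf(empty))), Q := b }, so N := app(leaf(tup(leaf(b),4,empty)),leaf(empty)).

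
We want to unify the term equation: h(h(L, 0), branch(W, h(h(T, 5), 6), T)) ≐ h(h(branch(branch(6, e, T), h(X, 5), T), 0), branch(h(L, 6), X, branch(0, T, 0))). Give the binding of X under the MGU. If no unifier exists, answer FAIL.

Decompose h/2: h(L, 0) ≐ h(branch(branch(6, e, T), h(X, 5), T), 0),  branch(W, h(h(T, 5), 6), T) ≐ branch(h(L, 6), X, branch(0, T, 0)).
Decompose h/2: L ≐ branch(branch(6, e, T), h(X, 5), T),  0 ≐ 0.
Bind L := branch(branch(6, e, T), h(X, 5), T); substituting into the one remaining equation that mentions L gives: branch(W, h(h(T, 5), 6), T) ≐ branch(h(branch(branch(6, e, T), h(X, 5), T), 6), X, branch(0, T, 0)).
Delete trivial equation 0 ≐ 0.
Decompose branch/3: W ≐ h(branch(branch(6, e, T), h(X, 5), T), 6),  h(h(T, 5), 6) ≐ X,  T ≐ branch(0, T, 0).
Bind W := h(branch(branch(6, e, T), h(X, 5), T), 6); no other remaining equation mentions W.
Bind X := h(h(T, 5), 6); no other remaining equation mentions X. Substituting into the earlier bindings gives L := branch(branch(6, e, T), h(h(h(T, 5), 6), 5), T), W := h(branch(branch(6, e, T), h(h(h(T, 5), 6), 5), T), 6).
Occurs check fails: T occurs in branch(0, T, 0); the equation T ≐ branch(0, T, 0) has no finite solution.

FAIL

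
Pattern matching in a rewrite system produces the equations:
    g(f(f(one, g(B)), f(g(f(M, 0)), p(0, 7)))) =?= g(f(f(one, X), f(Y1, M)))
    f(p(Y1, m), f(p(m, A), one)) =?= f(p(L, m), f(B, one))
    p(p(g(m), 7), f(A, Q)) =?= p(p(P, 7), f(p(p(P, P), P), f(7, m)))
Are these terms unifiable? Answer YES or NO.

Decompose g/1: f(f(one, g(B)), f(g(f(M, 0)), p(0, 7))) =?= f(f(one, X), f(Y1, M)).
Decompose f/2: f(one, g(B)) =?= f(one, X),  f(g(f(M, 0)), p(0, 7)) =?= f(Y1, M).
Decompose f/2: one =?= one,  g(B) =?= X.
Delete trivial equation one =?= one.
Bind X := g(B); no other remaining equation mentions X.
Decompose f/2: g(f(M, 0)) =?= Y1,  p(0, 7) =?= M.
Bind Y1 := g(f(M, 0)); substituting into the one remaining equation that mentions Y1 gives: f(p(g(f(M, 0)), m), f(p(m, A), one)) =?= f(p(L, m), f(B, one)).
Bind M := p(0, 7); substituting into the one remaining equation that mentions M gives: f(p(g(f(p(0, 7), 0)), m), f(p(m, A), one)) =?= f(p(L, m), f(B, one)). Substituting into the earlier binding gives Y1 := g(f(p(0, 7), 0)).
Decompose f/2: p(g(f(p(0, 7), 0)), m) =?= p(L, m),  f(p(m, A), one) =?= f(B, one).
Decompose p/2: g(f(p(0, 7), 0)) =?= L,  m =?= m.
Bind L := g(f(p(0, 7), 0)); no other remaining equation mentions L.
Delete trivial equation m =?= m.
Decompose f/2: p(m, A) =?= B,  one =?= one.
Bind B := p(m, A); no other remaining equation mentions B. Substituting into the earlier binding gives X := g(p(m, A)).
Delete trivial equation one =?= one.
Decompose p/2: p(g(m), 7) =?= p(P, 7),  f(A, Q) =?= f(p(p(P, P), P), f(7, m)).
Decompose p/2: g(m) =?= P,  7 =?= 7.
Bind P := g(m); substituting into the one remaining equation that mentions P gives: f(A, Q) =?= f(p(p(g(m), g(m)), g(m)), f(7, m)).
Delete trivial equation 7 =?= 7.
Decompose f/2: A =?= p(p(g(m), g(m)), g(m)),  Q =?= f(7, m).
Bind A := p(p(g(m), g(m)), g(m)); no other remaining equation mentions A. Substituting into the earlier bindings gives X := g(p(m, p(p(g(m), g(m)), g(m)))), B := p(m, p(p(g(m), g(m)), g(m))).
Bind Q := f(7, m).
No equations remain and no clash or occurs-check failure arose, so a unifier exists.

YES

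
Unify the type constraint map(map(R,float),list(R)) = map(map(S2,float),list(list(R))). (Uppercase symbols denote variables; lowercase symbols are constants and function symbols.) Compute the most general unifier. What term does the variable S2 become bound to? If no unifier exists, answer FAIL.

FAIL

Decompose map/2: map(R,float) = map(S2,float),  list(R) = list(list(R)).
Decompose map/2: R = S2,  float = float.
Bind R := S2; substituting into the one remaining equation that mentions R gives: list(S2) = list(list(S2)).
Delete trivial equation float = float.
Decompose list/1: S2 = list(S2).
Occurs check fails: S2 occurs in list(S2); the equation S2 = list(S2) has no finite solution.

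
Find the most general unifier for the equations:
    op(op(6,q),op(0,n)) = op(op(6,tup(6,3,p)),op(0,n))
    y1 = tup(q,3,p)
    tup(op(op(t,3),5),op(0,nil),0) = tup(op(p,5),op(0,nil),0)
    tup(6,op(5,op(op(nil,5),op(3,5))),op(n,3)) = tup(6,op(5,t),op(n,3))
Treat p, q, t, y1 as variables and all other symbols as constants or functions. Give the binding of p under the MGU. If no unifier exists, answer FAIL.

op(op(op(nil,5),op(3,5)),3)

Decompose op/2: op(6,q) = op(6,tup(6,3,p)),  op(0,n) = op(0,n).
Decompose op/2: 6 = 6,  q = tup(6,3,p).
Delete trivial equation 6 = 6.
Bind q := tup(6,3,p); substituting into the one remaining equation that mentions q gives: y1 = tup(tup(6,3,p),3,p).
Delete trivial equation op(0,n) = op(0,n).
Bind y1 := tup(tup(6,3,p),3,p); no other remaining equation mentions y1.
Decompose tup/3: op(op(t,3),5) = op(p,5),  op(0,nil) = op(0,nil),  0 = 0.
Decompose op/2: op(t,3) = p,  5 = 5.
Bind p := op(t,3); no other remaining equation mentions p. Substituting into the earlier bindings gives q := tup(6,3,op(t,3)), y1 := tup(tup(6,3,op(t,3)),3,op(t,3)).
Delete trivial equation 5 = 5.
Delete trivial equation op(0,nil) = op(0,nil).
Delete trivial equation 0 = 0.
Decompose tup/3: 6 = 6,  op(5,op(op(nil,5),op(3,5))) = op(5,t),  op(n,3) = op(n,3).
Delete trivial equation 6 = 6.
Decompose op/2: 5 = 5,  op(op(nil,5),op(3,5)) = t.
Delete trivial equation 5 = 5.
Bind t := op(op(nil,5),op(3,5)); no other remaining equation mentions t. Substituting into the earlier bindings gives q := tup(6,3,op(op(op(nil,5),op(3,5)),3)), y1 := tup(tup(6,3,op(op(op(nil,5),op(3,5)),3)),3,op(op(op(nil,5),op(3,5)),3)), p := op(op(op(nil,5),op(3,5)),3).
Delete trivial equation op(n,3) = op(n,3).
MGU = { q -> tup(6,3,op(op(op(nil,5),op(3,5)),3)), y1 -> tup(tup(6,3,op(op(op(nil,5),op(3,5)),3)),3,op(op(op(nil,5),op(3,5)),3)), p -> op(op(op(nil,5),op(3,5)),3), t -> op(op(nil,5),op(3,5)) }, so p -> op(op(op(nil,5),op(3,5)),3).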